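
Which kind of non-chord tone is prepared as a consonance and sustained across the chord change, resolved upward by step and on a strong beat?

Approach: by preparation — the pitch is first a chord tone, then held (tied or repeated) while the harmony changes under it. Departure: up by step. Metric position: strong.
A prepared dissonance that resolves upward by step — a retardation. (The same figure resolving downward would be a suspension.)

Retardation.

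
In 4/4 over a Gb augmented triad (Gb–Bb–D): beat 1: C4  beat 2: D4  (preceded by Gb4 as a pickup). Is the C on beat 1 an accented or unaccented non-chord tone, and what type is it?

Accented appoggiatura.

The harmony at that moment is Gb augmented triad (Gb, Bb, D); C4 is not a chord tone.
It is approached by leap down from Gb4 and left by step up to D4.
Leap in, step out — an appoggiatura.
It falls on the downbeat, so it is accented.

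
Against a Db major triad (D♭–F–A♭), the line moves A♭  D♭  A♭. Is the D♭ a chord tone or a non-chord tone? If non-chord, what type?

Db major triad contains D♭, F, A♭; D♭ is the root, so it is a chord tone.

Chord tone (the root of Db major triad).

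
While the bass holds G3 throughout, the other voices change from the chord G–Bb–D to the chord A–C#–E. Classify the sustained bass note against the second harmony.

Pedal tone (pedal point).

The harmony at that moment is A major triad (A, C#, E); G3 is not a chord tone.
It is held over (the same pitch as the preceding G3) and then sustained as the same pitch into the next harmony.
Sustained through a change of harmony — a pedal tone.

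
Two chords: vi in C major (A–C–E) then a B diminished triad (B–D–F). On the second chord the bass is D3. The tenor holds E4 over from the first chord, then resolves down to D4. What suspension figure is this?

9–8 suspension.

At the second chord the bass is D3. The suspended E4 lies a ninth above the bass; after resolving down by step to D4, the interval above the bass becomes an octave.
Suspension figures are named by those two intervals: 9–8.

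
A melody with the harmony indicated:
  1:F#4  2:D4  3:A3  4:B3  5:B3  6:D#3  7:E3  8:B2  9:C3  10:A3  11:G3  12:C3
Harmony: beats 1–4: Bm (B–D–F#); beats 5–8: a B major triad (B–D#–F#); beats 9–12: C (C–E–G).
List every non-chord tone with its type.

A3 (beat 3) — appoggiatura; E3 (beat 7) — escape tone; A3 (beat 10) — appoggiatura.

The harmony at that moment is B minor triad (B, D, F#); A3 is not a chord tone.
It is approached by leap down from D4 and left by step up to B3.
Leap in, step out — an appoggiatura.
The harmony at that moment is B major triad (B, D#, F#); E3 is not a chord tone.
It is approached by step up from D#3 and left by leap down to B2.
Step in, leap out — an escape tone.
The harmony at that moment is C major triad (C, E, G); A3 is not a chord tone.
It is approached by leap up from C3 and left by step down to G3.
Leap in, step out — an appoggiatura.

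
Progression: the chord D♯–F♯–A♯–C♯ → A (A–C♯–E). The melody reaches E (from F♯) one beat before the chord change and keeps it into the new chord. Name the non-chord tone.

The harmony at that moment is D♯ minor seventh chord (D♯, F♯, A♯, C♯); E is not a chord tone.
It is approached by step down from F♯ and then sustained as the same pitch into the next harmony.
Arriving early and becoming a chord tone when the harmony changes — an anticipation.

E is an anticipation.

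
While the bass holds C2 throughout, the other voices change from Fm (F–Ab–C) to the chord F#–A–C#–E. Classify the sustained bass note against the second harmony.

The harmony at that moment is F# minor seventh chord (F#, A, C#, E); C2 is not a chord tone.
It is held over (the same pitch as the preceding C2) and then sustained as the same pitch into the next harmony.
Sustained through a change of harmony — a pedal tone.

Pedal tone (pedal point).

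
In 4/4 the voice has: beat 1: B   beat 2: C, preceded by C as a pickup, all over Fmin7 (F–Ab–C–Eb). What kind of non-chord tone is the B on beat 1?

The harmony at that moment is F minor seventh chord (F, Ab, C, Eb); B is not a chord tone.
It is approached by step down from C and left by step up to C.
Step away and step back to the same note — a neighbor tone (lower neighbor).

Lower neighbor tone.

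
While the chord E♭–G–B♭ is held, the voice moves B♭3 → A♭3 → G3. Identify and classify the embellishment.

The harmony at that moment is E♭ major triad (E♭, G, B♭); A♭3 is not a chord tone.
It is approached by step down from B♭3 and left by step down to G3.
Step in, step out in the same direction — a passing tone.

A♭3 is a passing tone.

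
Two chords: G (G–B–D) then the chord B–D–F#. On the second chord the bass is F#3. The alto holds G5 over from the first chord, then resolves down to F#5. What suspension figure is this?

9–8 suspension.

At the second chord the bass is F#3. The suspended G5 lies a ninth above the bass; after resolving down by step to F#5, the interval above the bass becomes an octave.
Suspension figures are named by those two intervals: 9–8.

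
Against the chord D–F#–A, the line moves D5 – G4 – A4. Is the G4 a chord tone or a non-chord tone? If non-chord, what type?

Non-chord tone — an appoggiatura.

The harmony at that moment is D major triad (D, F#, A); G4 is not a chord tone.
It is approached by leap down from D5 and left by step up to A4.
Leap in, step out — an appoggiatura.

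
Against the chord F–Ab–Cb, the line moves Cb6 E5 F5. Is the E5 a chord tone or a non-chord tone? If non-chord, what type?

Non-chord tone — an appoggiatura.

The harmony at that moment is F diminished triad (F, Ab, Cb); E5 is not a chord tone.
It is approached by leap down from Cb6 and left by step up to F5.
Leap in, step out — an appoggiatura.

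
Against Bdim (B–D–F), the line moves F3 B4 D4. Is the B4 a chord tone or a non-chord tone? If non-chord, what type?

Chord tone (the root of B diminished triad).

B diminished triad contains B, D, F; B is the root, so it is a chord tone.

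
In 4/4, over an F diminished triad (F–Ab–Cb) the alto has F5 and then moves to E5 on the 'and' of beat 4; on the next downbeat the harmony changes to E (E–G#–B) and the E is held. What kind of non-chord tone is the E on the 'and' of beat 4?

The harmony at that moment is F diminished triad (F, Ab, Cb); E5 is not a chord tone.
It is approached by step down from F5 and then sustained as the same pitch into the next harmony.
Arriving early and becoming a chord tone when the harmony changes — an anticipation.

Anticipation.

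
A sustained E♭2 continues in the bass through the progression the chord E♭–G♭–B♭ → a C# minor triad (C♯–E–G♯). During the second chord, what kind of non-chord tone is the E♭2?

The harmony at that moment is C♯ minor triad (C♯, E, G♯); E♭2 is not a chord tone.
It is held over (the same pitch as the preceding E♭2) and then sustained as the same pitch into the next harmony.
Sustained through a change of harmony — a pedal tone.

Pedal tone (pedal point).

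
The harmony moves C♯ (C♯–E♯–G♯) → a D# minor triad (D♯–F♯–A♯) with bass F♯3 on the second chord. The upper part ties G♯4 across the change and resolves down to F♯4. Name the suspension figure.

9–8 suspension.

At the second chord the bass is F♯3. The suspended G♯4 lies a ninth above the bass; after resolving down by step to F♯4, the interval above the bass becomes an octave.
Suspension figures are named by those two intervals: 9–8.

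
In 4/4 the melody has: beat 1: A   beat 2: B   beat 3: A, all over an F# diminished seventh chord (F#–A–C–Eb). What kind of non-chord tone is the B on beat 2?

Upper neighbor tone.

The harmony at that moment is F# diminished seventh chord (F#, A, C, Eb); B is not a chord tone.
It is approached by step up from A and left by step down to A.
Step away and step back to the same note — a neighbor tone (upper neighbor).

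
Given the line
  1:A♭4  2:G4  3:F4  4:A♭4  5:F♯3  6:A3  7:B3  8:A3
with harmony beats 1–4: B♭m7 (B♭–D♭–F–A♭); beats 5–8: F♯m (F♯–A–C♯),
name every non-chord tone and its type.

The harmony at that moment is B♭ minor seventh chord (B♭, D♭, F, A♭); G4 is not a chord tone.
It is approached by step down from A♭4 and left by step down to F4.
Step in, step out in the same direction — a passing tone.
The harmony at that moment is F♯ minor triad (F♯, A, C♯); B3 is not a chord tone.
It is approached by step up from A3 and left by step down to A3.
Step away and step back to the same note — a neighbor tone (upper neighbor).

G4 (beat 2) — passing tone; B3 (beat 7) — neighbor tone.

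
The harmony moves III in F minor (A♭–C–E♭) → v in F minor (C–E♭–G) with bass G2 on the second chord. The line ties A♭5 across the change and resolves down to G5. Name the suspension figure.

At the second chord the bass is G2. The suspended A♭5 lies a ninth above the bass; after resolving down by step to G5, the interval above the bass becomes an octave.
Suspension figures are named by those two intervals: 9–8.

9–8 suspension.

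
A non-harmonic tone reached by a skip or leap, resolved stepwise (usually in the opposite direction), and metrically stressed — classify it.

Approach: by leap. Departure: by step. Metric position: strong.
Leap in, step out, in a metrically strong position — an appoggiatura. (It is the mirror image of the escape tone, which steps in and leaps out from a weak position.)

Appoggiatura.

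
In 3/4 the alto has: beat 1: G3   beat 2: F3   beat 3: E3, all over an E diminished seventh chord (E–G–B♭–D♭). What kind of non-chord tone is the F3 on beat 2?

Passing tone.

The harmony at that moment is E diminished seventh chord (E, G, B♭, D♭); F3 is not a chord tone.
It is approached by step down from G3 and left by step down to E3.
Step in, step out in the same direction — a passing tone.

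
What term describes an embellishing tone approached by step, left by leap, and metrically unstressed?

Approach: by step. Departure: by leap. Metric position: weak.
Step in, leap out, from a weak position — an escape tone (échappée). (It is the mirror image of the appoggiatura, which leaps in and steps out on a strong beat.)

Escape tone.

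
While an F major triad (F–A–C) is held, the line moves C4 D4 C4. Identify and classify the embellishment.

The harmony at that moment is F major triad (F, A, C); D4 is not a chord tone.
It is approached by step up from C4 and left by step down to C4.
Step away and step back to the same note — a neighbor tone (upper neighbor).

D4 is a neighbor tone.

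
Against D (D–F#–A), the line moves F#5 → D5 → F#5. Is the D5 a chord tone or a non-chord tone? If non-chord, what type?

D major triad contains D, F#, A; D is the root, so it is a chord tone.

Chord tone (the root of D major triad).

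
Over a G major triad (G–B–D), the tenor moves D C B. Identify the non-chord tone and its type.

The harmony at that moment is G major triad (G, B, D); C is not a chord tone.
It is approached by step down from D and left by step down to B.
Step in, step out in the same direction — a passing tone.

C is a passing tone.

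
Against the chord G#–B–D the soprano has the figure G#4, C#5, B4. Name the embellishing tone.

The harmony at that moment is G# diminished triad (G#, B, D); C#5 is not a chord tone.
It is approached by leap up from G#4 and left by step down to B4.
Leap in, step out — an appoggiatura.

C#5 is an appoggiatura.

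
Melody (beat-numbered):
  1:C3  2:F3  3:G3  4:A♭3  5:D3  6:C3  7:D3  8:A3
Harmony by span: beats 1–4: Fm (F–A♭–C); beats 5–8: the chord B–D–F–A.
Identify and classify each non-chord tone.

The harmony at that moment is F minor triad (F, A♭, C); G3 is not a chord tone.
It is approached by step up from F3 and left by step up to A♭3.
Step in, step out in the same direction — a passing tone.
The harmony at that moment is B half-diminished seventh chord (B, D, F, A); C3 is not a chord tone.
It is approached by step down from D3 and left by step up to D3.
Step away and step back to the same note — a neighbor tone (lower neighbor).

G3 (beat 3) — passing tone; C3 (beat 6) — neighbor tone.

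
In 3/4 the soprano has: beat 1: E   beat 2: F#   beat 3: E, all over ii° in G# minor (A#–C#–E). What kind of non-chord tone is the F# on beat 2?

Upper neighbor tone.

The harmony at that moment is A# diminished triad (A#, C#, E); F# is not a chord tone.
It is approached by step up from E and left by step down to E.
Step away and step back to the same note — a neighbor tone (upper neighbor).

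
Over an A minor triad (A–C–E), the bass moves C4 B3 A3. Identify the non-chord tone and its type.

The harmony at that moment is A minor triad (A, C, E); B3 is not a chord tone.
It is approached by step down from C4 and left by step down to A3.
Step in, step out in the same direction — a passing tone.

B3 is a passing tone.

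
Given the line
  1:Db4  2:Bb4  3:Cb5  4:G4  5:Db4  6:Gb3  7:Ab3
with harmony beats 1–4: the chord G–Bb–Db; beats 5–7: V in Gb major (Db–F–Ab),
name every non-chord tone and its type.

Cb5 (beat 3) — escape tone; Gb3 (beat 6) — appoggiatura.

The harmony at that moment is G diminished triad (G, Bb, Db); Cb5 is not a chord tone.
It is approached by step up from Bb4 and left by leap down to G4.
Step in, leap out — an escape tone.
The harmony at that moment is Db major triad (Db, F, Ab); Gb3 is not a chord tone.
It is approached by leap down from Db4 and left by step up to Ab3.
Leap in, step out — an appoggiatura.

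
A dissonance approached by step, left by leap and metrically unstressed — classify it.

Approach: by step. Departure: by leap. Metric position: weak.
Step in, leap out, from a weak position — an escape tone (échappée). (It is the mirror image of the appoggiatura, which leaps in and steps out on a strong beat.)

Escape tone.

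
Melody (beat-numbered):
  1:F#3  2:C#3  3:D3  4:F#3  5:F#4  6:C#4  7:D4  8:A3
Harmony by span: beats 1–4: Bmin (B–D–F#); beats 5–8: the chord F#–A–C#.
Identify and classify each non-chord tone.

C#3 (beat 2) — appoggiatura; D4 (beat 7) — escape tone.

The harmony at that moment is B minor triad (B, D, F#); C#3 is not a chord tone.
It is approached by leap down from F#3 and left by step up to D3.
Leap in, step out — an appoggiatura.
The harmony at that moment is F# minor triad (F#, A, C#); D4 is not a chord tone.
It is approached by step up from C#4 and left by leap down to A3.
Step in, leap out — an escape tone.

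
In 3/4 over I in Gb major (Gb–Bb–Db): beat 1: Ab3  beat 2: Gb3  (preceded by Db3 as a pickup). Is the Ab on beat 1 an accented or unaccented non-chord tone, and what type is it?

The harmony at that moment is Gb major triad (Gb, Bb, Db); Ab3 is not a chord tone.
It is approached by leap up from Db3 and left by step down to Gb3.
Leap in, step out — an appoggiatura.
It falls on the downbeat, so it is accented.

Accented appoggiatura.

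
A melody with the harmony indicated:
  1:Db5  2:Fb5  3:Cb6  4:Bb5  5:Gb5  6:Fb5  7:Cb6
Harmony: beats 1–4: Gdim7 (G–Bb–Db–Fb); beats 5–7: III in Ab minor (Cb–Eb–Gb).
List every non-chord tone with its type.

The harmony at that moment is G diminished seventh chord (G, Bb, Db, Fb); Cb6 is not a chord tone.
It is approached by leap up from Fb5 and left by step down to Bb5.
Leap in, step out — an appoggiatura.
The harmony at that moment is Cb major triad (Cb, Eb, Gb); Fb5 is not a chord tone.
It is approached by step down from Gb5 and left by leap up to Cb6.
Step in, leap out — an escape tone.

Cb6 (beat 3) — appoggiatura; Fb5 (beat 6) — escape tone.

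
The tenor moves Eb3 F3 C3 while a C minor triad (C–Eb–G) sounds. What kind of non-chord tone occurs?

The harmony at that moment is C minor triad (C, Eb, G); F3 is not a chord tone.
It is approached by step up from Eb3 and left by leap down to C3.
Step in, leap out — an escape tone.

F3 is an escape tone.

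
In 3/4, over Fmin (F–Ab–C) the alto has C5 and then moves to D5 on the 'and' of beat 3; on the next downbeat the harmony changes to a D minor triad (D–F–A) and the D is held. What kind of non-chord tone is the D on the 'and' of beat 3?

The harmony at that moment is F minor triad (F, Ab, C); D5 is not a chord tone.
It is approached by step up from C5 and then sustained as the same pitch into the next harmony.
Arriving early and becoming a chord tone when the harmony changes — an anticipation.

Anticipation.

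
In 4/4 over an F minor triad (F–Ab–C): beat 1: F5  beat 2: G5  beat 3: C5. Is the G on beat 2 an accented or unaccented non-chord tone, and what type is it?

Unaccented escape tone.

The harmony at that moment is F minor triad (F, Ab, C); G5 is not a chord tone.
It is approached by step up from F5 and left by leap down to C5.
Step in, leap out — an escape tone.
It falls on a weak beat, so it is unaccented.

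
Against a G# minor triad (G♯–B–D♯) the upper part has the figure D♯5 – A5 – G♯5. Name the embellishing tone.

The harmony at that moment is G♯ minor triad (G♯, B, D♯); A5 is not a chord tone.
It is approached by leap up from D♯5 and left by step down to G♯5.
Leap in, step out — an appoggiatura.

A5 is an appoggiatura.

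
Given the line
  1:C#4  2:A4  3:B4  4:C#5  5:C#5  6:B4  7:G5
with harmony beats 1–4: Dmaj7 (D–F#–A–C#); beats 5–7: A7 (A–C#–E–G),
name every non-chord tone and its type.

The harmony at that moment is D major seventh chord (D, F#, A, C#); B4 is not a chord tone.
It is approached by step up from A4 and left by step up to C#5.
Step in, step out in the same direction — a passing tone.
The harmony at that moment is A dominant seventh chord (A, C#, E, G); B4 is not a chord tone.
It is approached by step down from C#5 and left by leap up to G5.
Step in, leap out — an escape tone.

B4 (beat 3) — passing tone; B4 (beat 6) — escape tone.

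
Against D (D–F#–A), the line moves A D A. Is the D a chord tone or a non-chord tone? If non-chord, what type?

D major triad contains D, F#, A; D is the root, so it is a chord tone.

Chord tone (the root of D major triad).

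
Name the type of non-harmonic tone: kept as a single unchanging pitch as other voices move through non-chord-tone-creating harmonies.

Pedal tone.

Approach: none. Departure: none — a single pitch is sustained while the chords change around it, passing through harmonies that do not contain it.
No melodic motion at all; the dissonance is created entirely by the moving harmonies against the stationary note — a pedal tone (pedal point).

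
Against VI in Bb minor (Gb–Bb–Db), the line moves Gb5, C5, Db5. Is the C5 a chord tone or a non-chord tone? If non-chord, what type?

Non-chord tone — an appoggiatura.

The harmony at that moment is Gb major triad (Gb, Bb, Db); C5 is not a chord tone.
It is approached by leap down from Gb5 and left by step up to Db5.
Leap in, step out — an appoggiatura.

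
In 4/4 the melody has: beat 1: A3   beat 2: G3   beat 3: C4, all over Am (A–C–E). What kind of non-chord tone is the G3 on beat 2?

The harmony at that moment is A minor triad (A, C, E); G3 is not a chord tone.
It is approached by step down from A3 and left by leap up to C4.
Step in, leap out, on a weak beat — an escape tone.

Escape tone.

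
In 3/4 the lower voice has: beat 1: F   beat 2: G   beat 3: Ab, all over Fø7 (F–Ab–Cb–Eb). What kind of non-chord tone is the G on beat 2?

Passing tone.

The harmony at that moment is F half-diminished seventh chord (F, Ab, Cb, Eb); G is not a chord tone.
It is approached by step up from F and left by step up to Ab.
Step in, step out in the same direction — a passing tone.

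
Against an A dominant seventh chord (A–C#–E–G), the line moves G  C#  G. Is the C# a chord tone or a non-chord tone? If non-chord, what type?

Chord tone (the third of A dominant seventh chord).

A dominant seventh chord contains A, C#, E, G; C# is the third, so it is a chord tone.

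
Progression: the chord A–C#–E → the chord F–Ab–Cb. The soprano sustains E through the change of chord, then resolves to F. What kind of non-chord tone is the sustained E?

E is a retardation.

The harmony at that moment is F diminished triad (F, Ab, Cb); E is not a chord tone.
It is held over (the same pitch as the preceding E) and left by step up to F.
Held over from the previous chord and resolving up by step — a retardation.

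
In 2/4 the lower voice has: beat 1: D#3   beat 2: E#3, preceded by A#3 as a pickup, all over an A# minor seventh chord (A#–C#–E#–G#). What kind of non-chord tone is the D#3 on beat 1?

The harmony at that moment is A# minor seventh chord (A#, C#, E#, G#); D#3 is not a chord tone.
It is approached by leap down from A#3 and left by step up to E#3.
Leap in, step out, metrically accented — an appoggiatura.

Appoggiatura.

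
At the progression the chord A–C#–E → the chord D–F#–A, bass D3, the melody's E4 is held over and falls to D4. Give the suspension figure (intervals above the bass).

At the second chord the bass is D3. The suspended E4 lies a ninth above the bass; after resolving down by step to D4, the interval above the bass becomes an octave.
Suspension figures are named by those two intervals: 9–8.

9–8 suspension.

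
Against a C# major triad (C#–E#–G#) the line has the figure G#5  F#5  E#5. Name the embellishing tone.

The harmony at that moment is C# major triad (C#, E#, G#); F#5 is not a chord tone.
It is approached by step down from G#5 and left by step down to E#5.
Step in, step out in the same direction — a passing tone.

F#5 is a passing tone.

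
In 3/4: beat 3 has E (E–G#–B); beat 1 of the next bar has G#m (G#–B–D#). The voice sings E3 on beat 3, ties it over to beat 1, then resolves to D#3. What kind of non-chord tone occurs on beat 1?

The harmony at that moment is G# minor triad (G#, B, D#); E3 is not a chord tone.
It is held over (the same pitch as the preceding E3) and left by step down to D#3.
Held over from the previous chord and resolving down by step — a suspension.

Suspension.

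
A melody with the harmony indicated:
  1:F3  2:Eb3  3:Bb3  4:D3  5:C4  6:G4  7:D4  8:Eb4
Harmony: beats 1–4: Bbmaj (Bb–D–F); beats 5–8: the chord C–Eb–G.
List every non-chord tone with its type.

Eb3 (beat 2) — escape tone; D4 (beat 7) — appoggiatura.

The harmony at that moment is Bb major triad (Bb, D, F); Eb3 is not a chord tone.
It is approached by step down from F3 and left by leap up to Bb3.
Step in, leap out — an escape tone.
The harmony at that moment is C minor triad (C, Eb, G); D4 is not a chord tone.
It is approached by leap down from G4 and left by step up to Eb4.
Leap in, step out — an appoggiatura.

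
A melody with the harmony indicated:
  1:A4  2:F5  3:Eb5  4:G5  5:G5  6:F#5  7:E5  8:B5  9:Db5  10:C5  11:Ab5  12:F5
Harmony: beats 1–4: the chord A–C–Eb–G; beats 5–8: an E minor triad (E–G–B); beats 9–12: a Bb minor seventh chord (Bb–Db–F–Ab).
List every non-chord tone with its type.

F5 (beat 2) — appoggiatura; F#5 (beat 6) — passing tone; C5 (beat 10) — escape tone.

The harmony at that moment is A half-diminished seventh chord (A, C, Eb, G); F5 is not a chord tone.
It is approached by leap up from A4 and left by step down to Eb5.
Leap in, step out — an appoggiatura.
The harmony at that moment is E minor triad (E, G, B); F#5 is not a chord tone.
It is approached by step down from G5 and left by step down to E5.
Step in, step out in the same direction — a passing tone.
The harmony at that moment is Bb minor seventh chord (Bb, Db, F, Ab); C5 is not a chord tone.
It is approached by step down from Db5 and left by leap up to Ab5.
Step in, leap out — an escape tone.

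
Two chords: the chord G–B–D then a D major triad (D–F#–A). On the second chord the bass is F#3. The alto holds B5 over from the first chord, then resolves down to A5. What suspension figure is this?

At the second chord the bass is F#3. The suspended B5 lies a fourth above the bass; after resolving down by step to A5, the interval above the bass becomes a third.
Suspension figures are named by those two intervals: 4–3.

4–3 suspension.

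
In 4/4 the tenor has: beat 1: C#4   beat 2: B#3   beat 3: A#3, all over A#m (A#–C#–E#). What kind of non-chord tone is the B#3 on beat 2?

The harmony at that moment is A# minor triad (A#, C#, E#); B#3 is not a chord tone.
It is approached by step down from C#4 and left by step down to A#3.
Step in, step out in the same direction — a passing tone.

Passing tone.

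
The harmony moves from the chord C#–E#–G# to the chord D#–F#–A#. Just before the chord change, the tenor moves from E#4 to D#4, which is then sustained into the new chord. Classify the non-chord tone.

The harmony at that moment is C# major triad (C#, E#, G#); D#4 is not a chord tone.
It is approached by step down from E#4 and then sustained as the same pitch into the next harmony.
Arriving early and becoming a chord tone when the harmony changes — an anticipation.

D#4 is an anticipation.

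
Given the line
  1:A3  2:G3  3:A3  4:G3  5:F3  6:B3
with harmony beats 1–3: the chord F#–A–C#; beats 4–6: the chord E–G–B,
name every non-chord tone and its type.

G3 (beat 2) — neighbor tone; F3 (beat 5) — escape tone.

The harmony at that moment is F# minor triad (F#, A, C#); G3 is not a chord tone.
It is approached by step down from A3 and left by step up to A3.
Step away and step back to the same note — a neighbor tone (lower neighbor).
The harmony at that moment is E minor triad (E, G, B); F3 is not a chord tone.
It is approached by step down from G3 and left by leap up to B3.
Step in, leap out — an escape tone.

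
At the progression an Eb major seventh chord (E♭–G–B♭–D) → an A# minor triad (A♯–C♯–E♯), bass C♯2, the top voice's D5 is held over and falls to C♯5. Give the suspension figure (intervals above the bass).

At the second chord the bass is C♯2. The suspended D5 lies a ninth above the bass; after resolving down by step to C♯5, the interval above the bass becomes an octave.
Suspension figures are named by those two intervals: 9–8.

9–8 suspension.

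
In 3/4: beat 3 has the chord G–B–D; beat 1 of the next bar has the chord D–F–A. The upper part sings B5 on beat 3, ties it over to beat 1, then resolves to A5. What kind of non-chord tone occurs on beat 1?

Suspension.

The harmony at that moment is D minor triad (D, F, A); B5 is not a chord tone.
It is held over (the same pitch as the preceding B5) and left by step down to A5.
Held over from the previous chord and resolving down by step — a suspension.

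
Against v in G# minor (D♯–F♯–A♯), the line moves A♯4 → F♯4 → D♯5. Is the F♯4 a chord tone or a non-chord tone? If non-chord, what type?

Chord tone (the third of D# minor triad).

D# minor triad contains D♯, F♯, A♯; F♯ is the third, so it is a chord tone.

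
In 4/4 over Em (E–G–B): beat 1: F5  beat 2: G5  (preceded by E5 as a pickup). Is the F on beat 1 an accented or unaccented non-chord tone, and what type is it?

Accented passing tone.

The harmony at that moment is E minor triad (E, G, B); F5 is not a chord tone.
It is approached by step up from E5 and left by step up to G5.
Step in, step out in the same direction — a passing tone.
It falls on the downbeat, so it is accented.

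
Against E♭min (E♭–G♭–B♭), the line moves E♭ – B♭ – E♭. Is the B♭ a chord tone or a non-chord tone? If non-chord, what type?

Chord tone (the fifth of Eb minor triad).

Eb minor triad contains E♭, G♭, B♭; B♭ is the fifth, so it is a chord tone.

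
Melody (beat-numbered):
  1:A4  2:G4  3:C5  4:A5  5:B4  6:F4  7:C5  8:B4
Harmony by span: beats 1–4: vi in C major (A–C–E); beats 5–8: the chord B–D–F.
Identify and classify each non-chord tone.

G4 (beat 2) — escape tone; C5 (beat 7) — appoggiatura.

The harmony at that moment is A minor triad (A, C, E); G4 is not a chord tone.
It is approached by step down from A4 and left by leap up to C5.
Step in, leap out — an escape tone.
The harmony at that moment is B diminished triad (B, D, F); C5 is not a chord tone.
It is approached by leap up from F4 and left by step down to B4.
Leap in, step out — an appoggiatura.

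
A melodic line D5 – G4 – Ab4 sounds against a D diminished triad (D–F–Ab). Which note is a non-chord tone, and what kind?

The harmony at that moment is D diminished triad (D, F, Ab); G4 is not a chord tone.
It is approached by leap down from D5 and left by step up to Ab4.
Leap in, step out — an appoggiatura.

G4 is an appoggiatura.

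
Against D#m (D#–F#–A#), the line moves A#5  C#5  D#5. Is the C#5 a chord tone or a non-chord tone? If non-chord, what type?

Non-chord tone — an appoggiatura.

The harmony at that moment is D# minor triad (D#, F#, A#); C#5 is not a chord tone.
It is approached by leap down from A#5 and left by step up to D#5.
Leap in, step out — an appoggiatura.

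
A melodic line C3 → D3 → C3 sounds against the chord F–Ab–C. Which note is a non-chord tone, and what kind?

D3 is a neighbor tone.

The harmony at that moment is F minor triad (F, Ab, C); D3 is not a chord tone.
It is approached by step up from C3 and left by step down to C3.
Step away and step back to the same note — a neighbor tone (upper neighbor).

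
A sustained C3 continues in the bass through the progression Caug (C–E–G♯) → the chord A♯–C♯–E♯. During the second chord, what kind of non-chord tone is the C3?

The harmony at that moment is A♯ minor triad (A♯, C♯, E♯); C3 is not a chord tone.
It is held over (the same pitch as the preceding C3) and then sustained as the same pitch into the next harmony.
Sustained through a change of harmony — a pedal tone.

Pedal tone (pedal point).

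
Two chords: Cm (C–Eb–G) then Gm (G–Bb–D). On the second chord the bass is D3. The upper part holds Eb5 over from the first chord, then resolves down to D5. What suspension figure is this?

9–8 suspension.

At the second chord the bass is D3. The suspended Eb5 lies a ninth above the bass; after resolving down by step to D5, the interval above the bass becomes an octave.
Suspension figures are named by those two intervals: 9–8.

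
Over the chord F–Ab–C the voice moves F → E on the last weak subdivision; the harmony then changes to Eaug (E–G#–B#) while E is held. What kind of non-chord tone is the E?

The harmony at that moment is F minor triad (F, Ab, C); E is not a chord tone.
It is approached by step down from F and then sustained as the same pitch into the next harmony.
Arriving early and becoming a chord tone when the harmony changes — an anticipation.

E is an anticipation.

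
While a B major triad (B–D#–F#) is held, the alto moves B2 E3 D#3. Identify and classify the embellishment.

The harmony at that moment is B major triad (B, D#, F#); E3 is not a chord tone.
It is approached by leap up from B2 and left by step down to D#3.
Leap in, step out — an appoggiatura.

E3 is an appoggiatura.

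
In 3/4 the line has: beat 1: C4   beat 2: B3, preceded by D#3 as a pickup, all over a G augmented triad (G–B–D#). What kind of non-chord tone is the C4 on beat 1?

Appoggiatura.

The harmony at that moment is G augmented triad (G, B, D#); C4 is not a chord tone.
It is approached by leap up from D#3 and left by step down to B3.
Leap in, step out, metrically accented — an appoggiatura.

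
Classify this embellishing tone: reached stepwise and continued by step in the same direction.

Approach: by step. Departure: by step, continuing in the same direction.
Stepwise on both sides with no change of direction means the note fills in the space between two different chord tones — a passing tone. (Had it turned back to its starting note it would be a neighbor tone instead.)

Passing tone.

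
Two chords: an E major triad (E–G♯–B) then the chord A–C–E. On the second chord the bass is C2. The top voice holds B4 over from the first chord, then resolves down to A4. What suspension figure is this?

7–6 suspension.

At the second chord the bass is C2. The suspended B4 lies a seventh above the bass; after resolving down by step to A4, the interval above the bass becomes a sixth.
Suspension figures are named by those two intervals: 7–6.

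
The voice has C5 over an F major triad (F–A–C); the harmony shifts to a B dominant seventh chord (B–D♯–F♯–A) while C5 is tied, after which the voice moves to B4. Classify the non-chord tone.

The harmony at that moment is B dominant seventh chord (B, D♯, F♯, A); C5 is not a chord tone.
It is held over (the same pitch as the preceding C5) and left by step down to B4.
Held over from the previous chord and resolving down by step — a suspension.

C5 is a suspension.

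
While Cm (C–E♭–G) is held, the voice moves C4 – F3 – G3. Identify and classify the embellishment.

The harmony at that moment is C minor triad (C, E♭, G); F3 is not a chord tone.
It is approached by leap down from C4 and left by step up to G3.
Leap in, step out — an appoggiatura.

F3 is an appoggiatura.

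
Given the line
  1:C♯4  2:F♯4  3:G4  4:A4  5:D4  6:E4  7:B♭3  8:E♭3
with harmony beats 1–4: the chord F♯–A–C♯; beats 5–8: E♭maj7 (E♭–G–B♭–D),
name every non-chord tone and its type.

G4 (beat 3) — passing tone; E4 (beat 6) — escape tone.

The harmony at that moment is F♯ minor triad (F♯, A, C♯); G4 is not a chord tone.
It is approached by step up from F♯4 and left by step up to A4.
Step in, step out in the same direction — a passing tone.
The harmony at that moment is E♭ major seventh chord (E♭, G, B♭, D); E4 is not a chord tone.
It is approached by step up from D4 and left by leap down to B♭3.
Step in, leap out — an escape tone.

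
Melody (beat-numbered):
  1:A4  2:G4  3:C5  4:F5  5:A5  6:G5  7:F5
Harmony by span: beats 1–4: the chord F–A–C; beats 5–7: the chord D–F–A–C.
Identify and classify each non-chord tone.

G4 (beat 2) — escape tone; G5 (beat 6) — passing tone.

The harmony at that moment is F major triad (F, A, C); G4 is not a chord tone.
It is approached by step down from A4 and left by leap up to C5.
Step in, leap out — an escape tone.
The harmony at that moment is D minor seventh chord (D, F, A, C); G5 is not a chord tone.
It is approached by step down from A5 and left by step down to F5.
Step in, step out in the same direction — a passing tone.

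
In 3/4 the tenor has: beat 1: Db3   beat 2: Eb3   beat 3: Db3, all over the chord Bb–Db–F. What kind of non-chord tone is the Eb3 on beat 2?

Upper neighbor tone.

The harmony at that moment is Bb minor triad (Bb, Db, F); Eb3 is not a chord tone.
It is approached by step up from Db3 and left by step down to Db3.
Step away and step back to the same note — a neighbor tone (upper neighbor).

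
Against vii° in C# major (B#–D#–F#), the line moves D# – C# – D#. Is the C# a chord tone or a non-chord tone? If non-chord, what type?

The harmony at that moment is B# diminished triad (B#, D#, F#); C# is not a chord tone.
It is approached by step down from D# and left by step up to D#.
Step away and step back to the same note — a neighbor tone (lower neighbor).

Non-chord tone — a neighbor tone.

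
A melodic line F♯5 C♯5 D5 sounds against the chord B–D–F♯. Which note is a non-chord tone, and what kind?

C♯5 is an appoggiatura.

The harmony at that moment is B minor triad (B, D, F♯); C♯5 is not a chord tone.
It is approached by leap down from F♯5 and left by step up to D5.
Leap in, step out — an appoggiatura.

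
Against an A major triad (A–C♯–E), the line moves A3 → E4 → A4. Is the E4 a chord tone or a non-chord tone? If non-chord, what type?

A major triad contains A, C♯, E; E is the fifth, so it is a chord tone.

Chord tone (the fifth of A major triad).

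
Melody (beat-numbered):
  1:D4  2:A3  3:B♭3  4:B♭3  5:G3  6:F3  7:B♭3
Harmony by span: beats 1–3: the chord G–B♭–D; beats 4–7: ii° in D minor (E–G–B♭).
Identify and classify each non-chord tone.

A3 (beat 2) — appoggiatura; F3 (beat 6) — escape tone.

The harmony at that moment is G minor triad (G, B♭, D); A3 is not a chord tone.
It is approached by leap down from D4 and left by step up to B♭3.
Leap in, step out — an appoggiatura.
The harmony at that moment is E diminished triad (E, G, B♭); F3 is not a chord tone.
It is approached by step down from G3 and left by leap up to B♭3.
Step in, leap out — an escape tone.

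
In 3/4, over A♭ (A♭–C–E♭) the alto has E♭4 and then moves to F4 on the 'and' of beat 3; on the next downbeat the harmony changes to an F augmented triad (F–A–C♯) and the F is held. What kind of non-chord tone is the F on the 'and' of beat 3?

Anticipation.

The harmony at that moment is A♭ major triad (A♭, C, E♭); F4 is not a chord tone.
It is approached by step up from E♭4 and then sustained as the same pitch into the next harmony.
Arriving early and becoming a chord tone when the harmony changes — an anticipation.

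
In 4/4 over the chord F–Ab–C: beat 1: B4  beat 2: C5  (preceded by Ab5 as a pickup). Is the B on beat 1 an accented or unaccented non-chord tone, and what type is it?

Accented appoggiatura.

The harmony at that moment is F minor triad (F, Ab, C); B4 is not a chord tone.
It is approached by leap down from Ab5 and left by step up to C5.
Leap in, step out — an appoggiatura.
It falls on the downbeat, so it is accented.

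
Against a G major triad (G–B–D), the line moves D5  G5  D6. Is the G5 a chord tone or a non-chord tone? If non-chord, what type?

Chord tone (the root of G major triad).

G major triad contains G, B, D; G is the root, so it is a chord tone.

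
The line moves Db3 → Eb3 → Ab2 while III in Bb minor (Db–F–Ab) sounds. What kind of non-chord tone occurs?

The harmony at that moment is Db major triad (Db, F, Ab); Eb3 is not a chord tone.
It is approached by step up from Db3 and left by leap down to Ab2.
Step in, leap out — an escape tone.

Eb3 is an escape tone.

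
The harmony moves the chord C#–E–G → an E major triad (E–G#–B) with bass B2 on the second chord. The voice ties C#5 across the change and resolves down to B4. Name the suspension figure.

9–8 suspension.

At the second chord the bass is B2. The suspended C#5 lies a ninth above the bass; after resolving down by step to B4, the interval above the bass becomes an octave.
Suspension figures are named by those two intervals: 9–8.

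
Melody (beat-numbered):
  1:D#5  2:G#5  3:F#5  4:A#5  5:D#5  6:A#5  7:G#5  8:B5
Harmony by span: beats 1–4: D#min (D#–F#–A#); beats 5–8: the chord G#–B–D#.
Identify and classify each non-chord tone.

G#5 (beat 2) — appoggiatura; A#5 (beat 6) — appoggiatura.

The harmony at that moment is D# minor triad (D#, F#, A#); G#5 is not a chord tone.
It is approached by leap up from D#5 and left by step down to F#5.
Leap in, step out — an appoggiatura.
The harmony at that moment is G# minor triad (G#, B, D#); A#5 is not a chord tone.
It is approached by leap up from D#5 and left by step down to G#5.
Leap in, step out — an appoggiatura.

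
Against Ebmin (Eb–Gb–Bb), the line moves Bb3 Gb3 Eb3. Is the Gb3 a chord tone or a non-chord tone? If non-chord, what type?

Chord tone (the third of Eb minor triad).

Eb minor triad contains Eb, Gb, Bb; Gb is the third, so it is a chord tone.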